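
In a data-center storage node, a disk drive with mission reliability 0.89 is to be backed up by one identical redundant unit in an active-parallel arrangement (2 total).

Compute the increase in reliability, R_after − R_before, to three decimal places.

R_before = 0.89
R_after = 1 − (1 − 0.89)^2 = 0.988
ΔR = 0.988 − 0.89 = 0.098

0.098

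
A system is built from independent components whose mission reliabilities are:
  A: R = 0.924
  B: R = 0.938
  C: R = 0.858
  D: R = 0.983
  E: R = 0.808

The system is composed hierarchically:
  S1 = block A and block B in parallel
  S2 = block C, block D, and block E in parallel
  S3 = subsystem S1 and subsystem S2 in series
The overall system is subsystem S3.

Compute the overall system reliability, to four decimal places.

0.9948

Parallel (A and B): 1 − (1 − 0.924000)(1 − 0.938000) = 0.995288
Parallel (C, D, and E): 1 − (1 − 0.858000)(1 − 0.983000)(1 − 0.808000) = 0.999537
Series ([0.995288] and [0.999537]): 0.995288 × 0.999537 = 0.9948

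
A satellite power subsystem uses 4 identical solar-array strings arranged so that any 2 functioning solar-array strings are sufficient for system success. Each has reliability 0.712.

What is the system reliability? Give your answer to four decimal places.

R = Σ_{i=2}^{4} C(4,i) p^i (1−p)^{4−i} with p = 0.712
C(4,2)·0.712^2·0.288^2 = 0.252288
C(4,3)·0.712^3·0.288^1 = 0.415808
C(4,4)·0.712^4·0.288^0 = 0.256992
Sum = 0.9251

0.9251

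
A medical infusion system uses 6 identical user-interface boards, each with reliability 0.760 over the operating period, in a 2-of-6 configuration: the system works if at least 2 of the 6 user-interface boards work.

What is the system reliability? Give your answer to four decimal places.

0.9962

R = Σ_{i=2}^{6} C(6,i) p^i (1−p)^{6−i} with p = 0.760
C(6,2)·0.760^2·0.240^4 = 0.028745
C(6,3)·0.760^3·0.240^3 = 0.121368
C(6,4)·0.760^4·0.240^2 = 0.288249
C(6,5)·0.760^5·0.240^1 = 0.365116
C(6,6)·0.760^6·0.240^0 = 0.192700
Sum = 0.9962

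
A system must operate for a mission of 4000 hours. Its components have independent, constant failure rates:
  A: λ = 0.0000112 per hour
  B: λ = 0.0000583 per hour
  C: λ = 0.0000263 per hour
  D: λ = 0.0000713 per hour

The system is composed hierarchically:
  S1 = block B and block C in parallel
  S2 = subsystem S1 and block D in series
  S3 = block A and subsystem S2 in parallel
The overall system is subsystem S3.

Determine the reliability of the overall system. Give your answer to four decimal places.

0.9884

R(A) = exp(−0.0000112 × 4000) = 0.956189
R(B) = exp(−0.0000583 × 4000) = 0.791995
R(C) = exp(−0.0000263 × 4000) = 0.900144
R(D) = exp(−0.0000713 × 4000) = 0.751864
Parallel (B and C): 1 − (1 − 0.791995)(1 − 0.900144) = 0.979229
Series ([0.979229] and D): 0.979229 × 0.751864 = 0.736247
Parallel (A and [0.736247]): 1 − (1 − 0.956189)(1 − 0.736247) = 0.9884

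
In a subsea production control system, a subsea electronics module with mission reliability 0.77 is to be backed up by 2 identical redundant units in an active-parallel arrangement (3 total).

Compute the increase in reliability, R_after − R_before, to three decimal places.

0.218

R_before = 0.77
R_after = 1 − (1 − 0.77)^3 = 0.988
ΔR = 0.988 − 0.77 = 0.218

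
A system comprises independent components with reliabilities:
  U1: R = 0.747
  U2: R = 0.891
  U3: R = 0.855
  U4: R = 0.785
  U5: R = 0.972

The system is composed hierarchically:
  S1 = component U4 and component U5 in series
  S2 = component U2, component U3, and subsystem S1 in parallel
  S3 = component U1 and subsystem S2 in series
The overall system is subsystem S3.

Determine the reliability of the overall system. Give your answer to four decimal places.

Series (U4 and U5): 0.785000 × 0.972000 = 0.763020
Parallel (U2, U3, and [0.763020]): 1 − (1 − 0.891000)(1 − 0.855000)(1 − 0.763020) = 0.996255
Series (U1 and [0.996255]): 0.747000 × 0.996255 = 0.7442

0.7442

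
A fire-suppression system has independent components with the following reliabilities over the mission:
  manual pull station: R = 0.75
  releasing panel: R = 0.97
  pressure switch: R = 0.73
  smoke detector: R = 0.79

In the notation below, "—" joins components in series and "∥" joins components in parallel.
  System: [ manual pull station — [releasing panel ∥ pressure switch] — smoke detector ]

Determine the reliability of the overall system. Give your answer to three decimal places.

0.588

Parallel (releasing panel and pressure switch): 1 − (1 − 0.97000)(1 − 0.73000) = 0.99190
Series (manual pull station, [0.99190], and smoke detector): 0.75000 × 0.99190 × 0.79000 = 0.588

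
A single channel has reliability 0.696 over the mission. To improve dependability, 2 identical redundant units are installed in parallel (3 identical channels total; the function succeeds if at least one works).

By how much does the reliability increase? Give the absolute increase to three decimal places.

R_before = 0.696
R_after = 1 − (1 − 0.696)^3 = 0.972
ΔR = 0.972 − 0.696 = 0.276

0.276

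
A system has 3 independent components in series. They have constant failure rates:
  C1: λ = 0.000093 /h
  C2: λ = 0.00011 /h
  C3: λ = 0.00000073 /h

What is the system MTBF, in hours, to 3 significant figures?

4910

Series of exponential components: λ_sys = Σ λ_i
λ_sys = 0.000093 + 0.00011 + 0.00000073 = 2.0373e-04 /h
MTBF = 1 / λ_sys = 4910 h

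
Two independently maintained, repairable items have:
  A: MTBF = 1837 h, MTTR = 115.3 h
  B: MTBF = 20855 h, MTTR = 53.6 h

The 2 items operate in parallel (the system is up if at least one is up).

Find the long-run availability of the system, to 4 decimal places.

0.9998

A(A) = MTBF/(MTBF+MTTR) = 1837/(1837+115.3) = 0.940941
A(B) = MTBF/(MTBF+MTTR) = 20855/(20855+53.6) = 0.997436
Parallel availability: 1 − (1 − 0.940941)(1 − 0.997436) = 0.9998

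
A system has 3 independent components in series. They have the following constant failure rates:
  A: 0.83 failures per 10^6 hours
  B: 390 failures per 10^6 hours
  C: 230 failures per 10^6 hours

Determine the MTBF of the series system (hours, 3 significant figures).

1610

Series of exponential components: λ_sys = Σ λ_i
λ_sys = 0.00000083 + 0.00039 + 0.00023 = 6.2083e-04 /h
MTBF = 1 / λ_sys = 1610 h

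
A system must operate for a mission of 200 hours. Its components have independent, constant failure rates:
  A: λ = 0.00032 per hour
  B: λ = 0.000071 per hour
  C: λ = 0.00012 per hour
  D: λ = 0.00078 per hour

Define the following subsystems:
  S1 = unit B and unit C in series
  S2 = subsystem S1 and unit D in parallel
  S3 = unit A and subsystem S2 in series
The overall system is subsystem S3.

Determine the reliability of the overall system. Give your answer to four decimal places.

0.9329

R(A) = exp(−0.00032 × 200) = 0.938005
R(B) = exp(−0.000071 × 200) = 0.985900
R(C) = exp(−0.00012 × 200) = 0.976286
R(D) = exp(−0.00078 × 200) = 0.855559
Series (B and C): 0.985900 × 0.976286 = 0.962520
Parallel ([0.962520] and D): 1 − (1 − 0.962520)(1 − 0.855559) = 0.994586
Series (A and [0.994586]): 0.938005 × 0.994586 = 0.9329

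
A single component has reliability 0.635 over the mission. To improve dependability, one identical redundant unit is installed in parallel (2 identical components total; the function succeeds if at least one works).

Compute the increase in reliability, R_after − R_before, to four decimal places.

R_before = 0.635
R_after = 1 − (1 − 0.635)^2 = 0.8668
ΔR = 0.8668 − 0.635 = 0.2318

0.2318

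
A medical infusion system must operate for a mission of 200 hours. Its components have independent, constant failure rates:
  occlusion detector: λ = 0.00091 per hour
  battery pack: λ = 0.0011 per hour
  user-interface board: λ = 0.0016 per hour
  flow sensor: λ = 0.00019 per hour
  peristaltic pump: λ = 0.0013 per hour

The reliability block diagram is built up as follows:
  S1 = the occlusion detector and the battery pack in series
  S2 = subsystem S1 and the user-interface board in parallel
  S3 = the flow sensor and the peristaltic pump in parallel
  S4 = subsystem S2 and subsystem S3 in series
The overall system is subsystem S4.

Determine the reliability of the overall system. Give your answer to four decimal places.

0.9016

R(occlusion detector) = exp(−0.00091 × 200) = 0.833601
R(battery pack) = exp(−0.0011 × 200) = 0.802519
R(user-interface board) = exp(−0.0016 × 200) = 0.726149
R(flow sensor) = exp(−0.00019 × 200) = 0.962713
R(peristaltic pump) = exp(−0.0013 × 200) = 0.771052
Series (occlusion detector and battery pack): 0.833601 × 0.802519 = 0.668981
Parallel ([0.668981] and user-interface board): 1 − (1 − 0.668981)(1 − 0.726149) = 0.909350
Parallel (flow sensor and peristaltic pump): 1 − (1 − 0.962713)(1 − 0.771052) = 0.991463
Series ([0.909350] and [0.991463]): 0.909350 × 0.991463 = 0.9016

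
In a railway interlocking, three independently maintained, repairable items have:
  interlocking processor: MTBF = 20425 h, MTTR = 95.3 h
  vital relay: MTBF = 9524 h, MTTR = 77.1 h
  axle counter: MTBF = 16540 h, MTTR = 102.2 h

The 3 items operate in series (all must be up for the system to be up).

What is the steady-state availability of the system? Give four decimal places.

A(interlocking processor) = MTBF/(MTBF+MTTR) = 20425/(20425+95.3) = 0.995356
A(vital relay) = MTBF/(MTBF+MTTR) = 9524/(9524+77.1) = 0.991970
A(axle counter) = MTBF/(MTBF+MTTR) = 16540/(16540+102.2) = 0.993859
Series availability: 0.995356 × 0.991970 × 0.993859 = 0.9813

0.9813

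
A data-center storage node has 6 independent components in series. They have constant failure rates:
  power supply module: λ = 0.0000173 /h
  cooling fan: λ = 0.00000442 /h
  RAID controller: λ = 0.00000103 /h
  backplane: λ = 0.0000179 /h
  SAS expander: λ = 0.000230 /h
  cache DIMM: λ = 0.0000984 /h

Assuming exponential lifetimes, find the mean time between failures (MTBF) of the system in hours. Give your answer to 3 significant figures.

Series of exponential components: λ_sys = Σ λ_i
λ_sys = 0.0000173 + 0.00000442 + 0.00000103 + 0.0000179 + 0.000230 + 0.0000984 = 3.6905e-04 /h
MTBF = 1 / λ_sys = 2710 h

2710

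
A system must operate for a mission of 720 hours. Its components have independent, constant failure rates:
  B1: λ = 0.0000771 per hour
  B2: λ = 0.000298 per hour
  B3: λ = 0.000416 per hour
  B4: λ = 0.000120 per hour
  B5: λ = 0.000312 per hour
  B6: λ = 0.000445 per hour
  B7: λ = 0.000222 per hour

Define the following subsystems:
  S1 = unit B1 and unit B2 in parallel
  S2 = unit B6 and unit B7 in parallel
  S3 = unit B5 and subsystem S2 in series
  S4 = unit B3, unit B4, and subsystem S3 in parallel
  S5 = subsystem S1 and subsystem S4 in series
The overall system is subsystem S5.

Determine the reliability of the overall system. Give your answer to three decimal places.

R(B1) = exp(−0.0000771 × 720) = 0.94600
R(B2) = exp(−0.000298 × 720) = 0.80690
R(B3) = exp(−0.000416 × 720) = 0.74117
R(B4) = exp(−0.000120 × 720) = 0.91723
R(B5) = exp(−0.000312 × 720) = 0.79880
R(B6) = exp(−0.000445 × 720) = 0.72586
R(B7) = exp(−0.000222 × 720) = 0.85228
Parallel (B1 and B2): 1 − (1 − 0.94600)(1 − 0.80690) = 0.98957
Parallel (B6 and B7): 1 − (1 − 0.72586)(1 − 0.85228) = 0.95950
Series (B5 and [0.95950]): 0.79880 × 0.95950 = 0.76645
Parallel (B3, B4, and [0.76645]): 1 − (1 − 0.74117)(1 − 0.91723)(1 − 0.76645) = 0.99500
Series ([0.98957] and [0.99500]): 0.98957 × 0.99500 = 0.985

0.985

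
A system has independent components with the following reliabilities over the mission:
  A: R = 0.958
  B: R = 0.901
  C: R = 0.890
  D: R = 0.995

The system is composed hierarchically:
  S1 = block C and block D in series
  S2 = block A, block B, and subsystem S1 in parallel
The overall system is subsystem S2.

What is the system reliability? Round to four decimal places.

Series (C and D): 0.890000 × 0.995000 = 0.885550
Parallel (A, B, and [0.885550]): 1 − (1 − 0.958000)(1 − 0.901000)(1 − 0.885550) = 0.9995

0.9995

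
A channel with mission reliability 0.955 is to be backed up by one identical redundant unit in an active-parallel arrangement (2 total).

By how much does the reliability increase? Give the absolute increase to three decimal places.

R_before = 0.955
R_after = 1 − (1 − 0.955)^2 = 0.998
ΔR = 0.998 − 0.955 = 0.043

0.043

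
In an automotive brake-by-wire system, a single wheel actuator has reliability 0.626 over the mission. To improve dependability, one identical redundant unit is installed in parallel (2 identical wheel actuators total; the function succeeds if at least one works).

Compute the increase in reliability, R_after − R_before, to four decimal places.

R_before = 0.626
R_after = 1 − (1 − 0.626)^2 = 0.8601
ΔR = 0.8601 − 0.626 = 0.2341

0.2341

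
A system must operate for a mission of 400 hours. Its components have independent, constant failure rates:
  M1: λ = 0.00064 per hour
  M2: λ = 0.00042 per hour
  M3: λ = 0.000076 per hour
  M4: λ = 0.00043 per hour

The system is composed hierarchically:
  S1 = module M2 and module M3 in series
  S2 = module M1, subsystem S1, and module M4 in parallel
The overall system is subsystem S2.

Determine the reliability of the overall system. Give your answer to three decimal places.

0.994

R(M1) = exp(−0.00064 × 400) = 0.77414
R(M2) = exp(−0.00042 × 400) = 0.84535
R(M3) = exp(−0.000076 × 400) = 0.97006
R(M4) = exp(−0.00043 × 400) = 0.84198
Series (M2 and M3): 0.84535 × 0.97006 = 0.82004
Parallel (M1, [0.82004], and M4): 1 − (1 − 0.77414)(1 − 0.82004)(1 − 0.84198) = 0.994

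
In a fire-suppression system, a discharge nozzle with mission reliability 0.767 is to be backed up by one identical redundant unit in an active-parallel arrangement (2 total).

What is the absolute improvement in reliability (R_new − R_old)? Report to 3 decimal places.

R_before = 0.767
R_after = 1 − (1 − 0.767)^2 = 0.946
ΔR = 0.946 − 0.767 = 0.179

0.179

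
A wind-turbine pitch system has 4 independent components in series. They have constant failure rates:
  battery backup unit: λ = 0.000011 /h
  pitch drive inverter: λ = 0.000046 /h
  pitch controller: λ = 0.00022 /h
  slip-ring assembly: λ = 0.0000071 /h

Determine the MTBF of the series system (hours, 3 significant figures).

3520

Series of exponential components: λ_sys = Σ λ_i
λ_sys = 0.000011 + 0.000046 + 0.00022 + 0.0000071 = 2.8410e-04 /h
MTBF = 1 / λ_sys = 3520 h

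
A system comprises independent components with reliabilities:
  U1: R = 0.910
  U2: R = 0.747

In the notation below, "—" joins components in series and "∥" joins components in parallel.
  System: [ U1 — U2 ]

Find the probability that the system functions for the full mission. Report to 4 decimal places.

Series (U1 and U2): 0.910000 × 0.747000 = 0.6798

0.6798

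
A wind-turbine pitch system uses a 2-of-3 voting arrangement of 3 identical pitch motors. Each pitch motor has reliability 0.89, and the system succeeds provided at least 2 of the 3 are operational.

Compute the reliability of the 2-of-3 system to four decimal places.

0.9664

R = Σ_{i=2}^{3} C(3,i) p^i (1−p)^{3−i} with p = 0.89
C(3,2)·0.89^2·0.11^1 = 0.261393
C(3,3)·0.89^3·0.11^0 = 0.704969
Sum = 0.9664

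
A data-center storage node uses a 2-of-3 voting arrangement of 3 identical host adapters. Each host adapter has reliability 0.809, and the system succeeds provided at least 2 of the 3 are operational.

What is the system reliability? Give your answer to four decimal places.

0.9045

R = Σ_{i=2}^{3} C(3,i) p^i (1−p)^{3−i} with p = 0.809
C(3,2)·0.809^2·0.191^1 = 0.375018
C(3,3)·0.809^3·0.191^0 = 0.529475
Sum = 0.9045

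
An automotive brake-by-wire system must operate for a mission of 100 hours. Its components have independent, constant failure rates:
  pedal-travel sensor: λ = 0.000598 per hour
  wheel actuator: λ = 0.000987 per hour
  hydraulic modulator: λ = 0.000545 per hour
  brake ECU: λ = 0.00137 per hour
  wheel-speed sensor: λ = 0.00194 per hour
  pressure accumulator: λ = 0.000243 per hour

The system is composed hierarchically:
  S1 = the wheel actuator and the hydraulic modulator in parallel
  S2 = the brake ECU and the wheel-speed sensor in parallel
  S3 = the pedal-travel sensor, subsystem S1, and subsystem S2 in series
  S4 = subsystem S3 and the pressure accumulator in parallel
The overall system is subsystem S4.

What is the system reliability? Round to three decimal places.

0.998

R(pedal-travel sensor) = exp(−0.000598 × 100) = 0.94195
R(wheel actuator) = exp(−0.000987 × 100) = 0.90601
R(hydraulic modulator) = exp(−0.000545 × 100) = 0.94696
R(brake ECU) = exp(−0.00137 × 100) = 0.87197
R(wheel-speed sensor) = exp(−0.00194 × 100) = 0.82366
R(pressure accumulator) = exp(−0.000243 × 100) = 0.97599
Parallel (wheel actuator and hydraulic modulator): 1 − (1 − 0.90601)(1 − 0.94696) = 0.99501
Parallel (brake ECU and wheel-speed sensor): 1 − (1 − 0.87197)(1 − 0.82366) = 0.97742
Series (pedal-travel sensor, [0.99501], and [0.97742]): 0.94195 × 0.99501 × 0.97742 = 0.91609
Parallel ([0.91609] and pressure accumulator): 1 − (1 − 0.91609)(1 − 0.97599) = 0.998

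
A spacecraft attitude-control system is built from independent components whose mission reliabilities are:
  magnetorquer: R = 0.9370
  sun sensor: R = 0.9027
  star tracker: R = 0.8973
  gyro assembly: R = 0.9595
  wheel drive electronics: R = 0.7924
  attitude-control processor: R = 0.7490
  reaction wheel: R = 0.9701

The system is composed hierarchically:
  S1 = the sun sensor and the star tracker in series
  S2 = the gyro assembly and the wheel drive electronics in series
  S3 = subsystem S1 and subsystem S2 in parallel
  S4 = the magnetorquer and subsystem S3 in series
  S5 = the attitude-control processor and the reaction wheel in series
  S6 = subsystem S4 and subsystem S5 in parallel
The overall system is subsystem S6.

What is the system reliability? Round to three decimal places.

0.971

Series (sun sensor and star tracker): 0.90270 × 0.89730 = 0.80999
Series (gyro assembly and wheel drive electronics): 0.95950 × 0.79240 = 0.76031
Parallel ([0.80999] and [0.76031]): 1 − (1 − 0.80999)(1 − 0.76031) = 0.95446
Series (magnetorquer and [0.95446]): 0.93700 × 0.95446 = 0.89433
Series (attitude-control processor and reaction wheel): 0.74900 × 0.97010 = 0.72660
Parallel ([0.89433] and [0.72660]): 1 − (1 − 0.89433)(1 − 0.72660) = 0.971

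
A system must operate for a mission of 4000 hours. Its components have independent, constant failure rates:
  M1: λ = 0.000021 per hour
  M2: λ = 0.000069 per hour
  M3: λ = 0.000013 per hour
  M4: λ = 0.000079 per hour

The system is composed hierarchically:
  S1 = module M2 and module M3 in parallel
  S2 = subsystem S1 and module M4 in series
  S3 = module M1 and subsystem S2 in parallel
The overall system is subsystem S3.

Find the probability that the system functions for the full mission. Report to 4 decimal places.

0.9775

R(M1) = exp(−0.000021 × 4000) = 0.919431
R(M2) = exp(−0.000069 × 4000) = 0.758813
R(M3) = exp(−0.000013 × 4000) = 0.949329
R(M4) = exp(−0.000079 × 4000) = 0.729059
Parallel (M2 and M3): 1 − (1 − 0.758813)(1 − 0.949329) = 0.987779
Series ([0.987779] and M4): 0.987779 × 0.729059 = 0.720149
Parallel (M1 and [0.720149]): 1 − (1 − 0.919431)(1 − 0.720149) = 0.9775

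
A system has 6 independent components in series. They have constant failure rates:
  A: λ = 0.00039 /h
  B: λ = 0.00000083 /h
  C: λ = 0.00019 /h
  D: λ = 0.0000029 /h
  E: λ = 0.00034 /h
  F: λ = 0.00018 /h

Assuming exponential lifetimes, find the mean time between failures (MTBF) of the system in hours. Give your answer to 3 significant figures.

Series of exponential components: λ_sys = Σ λ_i
λ_sys = 0.00039 + 0.00000083 + 0.00019 + 0.0000029 + 0.00034 + 0.00018 = 1.1037e-03 /h
MTBF = 1 / λ_sys = 906 h

906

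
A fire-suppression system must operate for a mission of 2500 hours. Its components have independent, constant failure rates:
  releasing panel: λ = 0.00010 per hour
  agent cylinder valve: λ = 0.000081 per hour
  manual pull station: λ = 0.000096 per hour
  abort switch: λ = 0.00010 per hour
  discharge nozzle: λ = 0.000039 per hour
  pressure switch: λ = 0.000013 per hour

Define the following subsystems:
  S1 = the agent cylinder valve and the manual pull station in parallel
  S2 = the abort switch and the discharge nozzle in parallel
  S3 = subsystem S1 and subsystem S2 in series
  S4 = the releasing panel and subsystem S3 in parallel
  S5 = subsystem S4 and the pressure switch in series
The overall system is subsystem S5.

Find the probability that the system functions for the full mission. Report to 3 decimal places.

0.955

R(releasing panel) = exp(−0.00010 × 2500) = 0.77880
R(agent cylinder valve) = exp(−0.000081 × 2500) = 0.81669
R(manual pull station) = exp(−0.000096 × 2500) = 0.78663
R(abort switch) = exp(−0.00010 × 2500) = 0.77880
R(discharge nozzle) = exp(−0.000039 × 2500) = 0.90710
R(pressure switch) = exp(−0.000013 × 2500) = 0.96802
Parallel (agent cylinder valve and manual pull station): 1 − (1 − 0.81669)(1 − 0.78663) = 0.96089
Parallel (abort switch and discharge nozzle): 1 − (1 − 0.77880)(1 − 0.90710) = 0.97945
Series ([0.96089] and [0.97945]): 0.96089 × 0.97945 = 0.94114
Parallel (releasing panel and [0.94114]): 1 − (1 − 0.77880)(1 − 0.94114) = 0.98698
Series ([0.98698] and pressure switch): 0.98698 × 0.96802 = 0.955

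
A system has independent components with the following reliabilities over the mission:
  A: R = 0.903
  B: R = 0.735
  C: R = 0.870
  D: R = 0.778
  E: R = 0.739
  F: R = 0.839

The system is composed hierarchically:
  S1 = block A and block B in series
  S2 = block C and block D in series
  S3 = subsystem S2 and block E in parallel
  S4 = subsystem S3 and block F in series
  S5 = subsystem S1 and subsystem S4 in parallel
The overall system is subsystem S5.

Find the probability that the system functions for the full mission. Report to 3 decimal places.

Series (A and B): 0.90300 × 0.73500 = 0.66371
Series (C and D): 0.87000 × 0.77800 = 0.67686
Parallel ([0.67686] and E): 1 − (1 − 0.67686)(1 − 0.73900) = 0.91566
Series ([0.91566] and F): 0.91566 × 0.83900 = 0.76824
Parallel ([0.66371] and [0.76824]): 1 − (1 − 0.66371)(1 − 0.76824) = 0.922

0.922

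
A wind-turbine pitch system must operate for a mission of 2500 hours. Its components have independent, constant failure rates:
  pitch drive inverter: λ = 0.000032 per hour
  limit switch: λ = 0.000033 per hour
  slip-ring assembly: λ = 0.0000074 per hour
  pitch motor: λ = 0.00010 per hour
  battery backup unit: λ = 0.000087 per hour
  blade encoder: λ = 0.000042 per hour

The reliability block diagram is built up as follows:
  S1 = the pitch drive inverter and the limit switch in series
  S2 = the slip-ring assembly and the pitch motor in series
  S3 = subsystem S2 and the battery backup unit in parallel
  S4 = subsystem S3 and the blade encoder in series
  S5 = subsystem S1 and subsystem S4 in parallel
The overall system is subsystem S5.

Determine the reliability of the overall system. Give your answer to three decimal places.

0.979

R(pitch drive inverter) = exp(−0.000032 × 2500) = 0.92312
R(limit switch) = exp(−0.000033 × 2500) = 0.92081
R(slip-ring assembly) = exp(−0.0000074 × 2500) = 0.98167
R(pitch motor) = exp(−0.00010 × 2500) = 0.77880
R(battery backup unit) = exp(−0.000087 × 2500) = 0.80453
R(blade encoder) = exp(−0.000042 × 2500) = 0.90032
Series (pitch drive inverter and limit switch): 0.92312 × 0.92081 = 0.85002
Series (slip-ring assembly and pitch motor): 0.98167 × 0.77880 = 0.76452
Parallel ([0.76452] and battery backup unit): 1 − (1 − 0.76452)(1 − 0.80453) = 0.95397
Series ([0.95397] and blade encoder): 0.95397 × 0.90032 = 0.85888
Parallel ([0.85002] and [0.85888]): 1 − (1 − 0.85002)(1 − 0.85888) = 0.979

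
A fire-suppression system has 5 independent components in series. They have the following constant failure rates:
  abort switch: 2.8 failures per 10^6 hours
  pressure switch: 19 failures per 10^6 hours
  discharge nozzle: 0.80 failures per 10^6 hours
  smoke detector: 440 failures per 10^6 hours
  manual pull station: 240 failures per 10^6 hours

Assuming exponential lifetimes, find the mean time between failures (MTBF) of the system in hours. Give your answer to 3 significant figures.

Series of exponential components: λ_sys = Σ λ_i
λ_sys = 0.0000028 + 0.000019 + 0.00000080 + 0.00044 + 0.00024 = 7.0260e-04 /h
MTBF = 1 / λ_sys = 1420 h

1420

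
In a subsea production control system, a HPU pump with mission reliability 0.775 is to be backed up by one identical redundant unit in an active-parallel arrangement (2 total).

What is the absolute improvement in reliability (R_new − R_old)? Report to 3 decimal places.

0.174

R_before = 0.775
R_after = 1 − (1 − 0.775)^2 = 0.949
ΔR = 0.949 − 0.775 = 0.174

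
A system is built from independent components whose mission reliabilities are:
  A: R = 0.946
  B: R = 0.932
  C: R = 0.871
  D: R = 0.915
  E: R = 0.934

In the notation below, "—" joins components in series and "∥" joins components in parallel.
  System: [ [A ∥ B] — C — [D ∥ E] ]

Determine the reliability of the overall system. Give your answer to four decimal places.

0.8629

Parallel (A and B): 1 − (1 − 0.946000)(1 − 0.932000) = 0.996328
Parallel (D and E): 1 − (1 − 0.915000)(1 − 0.934000) = 0.994390
Series ([0.996328], C, and [0.994390]): 0.996328 × 0.871000 × 0.994390 = 0.8629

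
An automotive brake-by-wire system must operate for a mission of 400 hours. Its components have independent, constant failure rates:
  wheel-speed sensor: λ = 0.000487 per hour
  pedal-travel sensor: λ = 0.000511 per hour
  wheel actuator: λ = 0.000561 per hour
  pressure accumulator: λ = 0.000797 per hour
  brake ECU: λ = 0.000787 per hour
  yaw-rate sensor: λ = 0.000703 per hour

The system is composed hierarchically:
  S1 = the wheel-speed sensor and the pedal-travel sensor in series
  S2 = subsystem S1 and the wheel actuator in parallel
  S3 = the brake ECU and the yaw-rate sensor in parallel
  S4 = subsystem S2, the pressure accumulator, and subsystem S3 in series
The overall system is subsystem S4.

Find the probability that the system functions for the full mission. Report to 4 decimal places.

R(wheel-speed sensor) = exp(−0.000487 × 400) = 0.822999
R(pedal-travel sensor) = exp(−0.000511 × 400) = 0.815136
R(wheel actuator) = exp(−0.000561 × 400) = 0.798995
R(pressure accumulator) = exp(−0.000797 × 400) = 0.727021
R(brake ECU) = exp(−0.000787 × 400) = 0.729935
R(yaw-rate sensor) = exp(−0.000703 × 400) = 0.754877
Series (wheel-speed sensor and pedal-travel sensor): 0.822999 × 0.815136 = 0.670856
Parallel ([0.670856] and wheel actuator): 1 − (1 − 0.670856)(1 − 0.798995) = 0.933840
Parallel (brake ECU and yaw-rate sensor): 1 − (1 − 0.729935)(1 − 0.754877) = 0.933801
Series ([0.933840], pressure accumulator, and [0.933801]): 0.933840 × 0.727021 × 0.933801 = 0.6340

0.6340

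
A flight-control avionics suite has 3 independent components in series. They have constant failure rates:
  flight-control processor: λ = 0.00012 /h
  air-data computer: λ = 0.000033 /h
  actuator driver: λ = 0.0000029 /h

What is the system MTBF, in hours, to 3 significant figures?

6410

Series of exponential components: λ_sys = Σ λ_i
λ_sys = 0.00012 + 0.000033 + 0.0000029 = 1.5590e-04 /h
MTBF = 1 / λ_sys = 6410 h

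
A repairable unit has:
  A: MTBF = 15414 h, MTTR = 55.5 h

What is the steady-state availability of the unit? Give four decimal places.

0.9964

A(A) = MTBF/(MTBF+MTTR) = 15414/(15414+55.5) = 0.9964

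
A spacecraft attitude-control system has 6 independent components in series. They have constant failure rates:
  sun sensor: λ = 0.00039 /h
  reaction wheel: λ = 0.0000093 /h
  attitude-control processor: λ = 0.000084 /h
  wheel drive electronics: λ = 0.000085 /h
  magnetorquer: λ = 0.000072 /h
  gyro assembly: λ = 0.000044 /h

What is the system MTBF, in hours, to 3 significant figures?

Series of exponential components: λ_sys = Σ λ_i
λ_sys = 0.00039 + 0.0000093 + 0.000084 + 0.000085 + 0.000072 + 0.000044 = 6.8430e-04 /h
MTBF = 1 / λ_sys = 1460 h

1460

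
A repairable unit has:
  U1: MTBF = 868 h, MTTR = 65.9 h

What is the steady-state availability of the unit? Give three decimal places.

A(U1) = MTBF/(MTBF+MTTR) = 868/(868+65.9) = 0.929

0.929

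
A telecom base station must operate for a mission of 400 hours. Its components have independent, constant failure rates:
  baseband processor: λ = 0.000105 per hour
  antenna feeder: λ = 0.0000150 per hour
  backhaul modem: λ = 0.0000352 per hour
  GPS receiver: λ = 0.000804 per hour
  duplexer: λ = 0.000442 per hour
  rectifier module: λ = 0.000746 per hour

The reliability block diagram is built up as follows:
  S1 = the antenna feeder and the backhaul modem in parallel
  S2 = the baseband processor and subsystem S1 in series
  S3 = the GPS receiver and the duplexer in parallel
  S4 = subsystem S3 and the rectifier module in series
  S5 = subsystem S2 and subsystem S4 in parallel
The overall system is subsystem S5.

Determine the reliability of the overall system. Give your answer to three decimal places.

0.988

R(baseband processor) = exp(−0.000105 × 400) = 0.95887
R(antenna feeder) = exp(−0.0000150 × 400) = 0.99402
R(backhaul modem) = exp(−0.0000352 × 400) = 0.98602
R(GPS receiver) = exp(−0.000804 × 400) = 0.72499
R(duplexer) = exp(−0.000442 × 400) = 0.83795
R(rectifier module) = exp(−0.000746 × 400) = 0.74200
Parallel (antenna feeder and backhaul modem): 1 − (1 − 0.99402)(1 − 0.98602) = 0.99992
Series (baseband processor and [0.99992]): 0.95887 × 0.99992 = 0.95879
Parallel (GPS receiver and duplexer): 1 − (1 − 0.72499)(1 − 0.83795) = 0.95543
Series ([0.95543] and rectifier module): 0.95543 × 0.74200 = 0.70893
Parallel ([0.95879] and [0.70893]): 1 − (1 − 0.95879)(1 − 0.70893) = 0.988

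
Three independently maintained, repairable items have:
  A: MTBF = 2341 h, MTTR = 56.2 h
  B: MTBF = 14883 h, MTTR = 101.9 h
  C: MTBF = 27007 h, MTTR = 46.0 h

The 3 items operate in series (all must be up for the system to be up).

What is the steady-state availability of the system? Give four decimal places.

0.9683

A(A) = MTBF/(MTBF+MTTR) = 2341/(2341+56.2) = 0.976556
A(B) = MTBF/(MTBF+MTTR) = 14883/(14883+101.9) = 0.993200
A(C) = MTBF/(MTBF+MTTR) = 27007/(27007+46.0) = 0.998300
Series availability: 0.976556 × 0.993200 × 0.998300 = 0.9683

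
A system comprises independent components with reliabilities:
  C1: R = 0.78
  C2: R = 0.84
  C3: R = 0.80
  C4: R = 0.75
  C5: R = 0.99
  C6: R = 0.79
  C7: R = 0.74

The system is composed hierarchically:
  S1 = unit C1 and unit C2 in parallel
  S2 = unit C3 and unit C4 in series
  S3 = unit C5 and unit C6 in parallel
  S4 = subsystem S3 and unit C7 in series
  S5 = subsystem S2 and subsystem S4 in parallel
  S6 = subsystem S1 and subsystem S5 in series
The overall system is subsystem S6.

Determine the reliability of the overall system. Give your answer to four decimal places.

0.8639

Parallel (C1 and C2): 1 − (1 − 0.780000)(1 − 0.840000) = 0.964800
Series (C3 and C4): 0.800000 × 0.750000 = 0.600000
Parallel (C5 and C6): 1 − (1 − 0.990000)(1 − 0.790000) = 0.997900
Series ([0.997900] and C7): 0.997900 × 0.740000 = 0.738446
Parallel ([0.600000] and [0.738446]): 1 − (1 − 0.600000)(1 − 0.738446) = 0.895378
Series ([0.964800] and [0.895378]): 0.964800 × 0.895378 = 0.8639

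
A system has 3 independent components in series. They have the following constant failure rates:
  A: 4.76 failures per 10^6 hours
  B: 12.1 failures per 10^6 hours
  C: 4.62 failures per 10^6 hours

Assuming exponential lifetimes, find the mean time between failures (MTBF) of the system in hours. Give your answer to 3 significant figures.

46600

Series of exponential components: λ_sys = Σ λ_i
λ_sys = 0.00000476 + 0.0000121 + 0.00000462 = 2.1480e-05 /h
MTBF = 1 / λ_sys = 46600 h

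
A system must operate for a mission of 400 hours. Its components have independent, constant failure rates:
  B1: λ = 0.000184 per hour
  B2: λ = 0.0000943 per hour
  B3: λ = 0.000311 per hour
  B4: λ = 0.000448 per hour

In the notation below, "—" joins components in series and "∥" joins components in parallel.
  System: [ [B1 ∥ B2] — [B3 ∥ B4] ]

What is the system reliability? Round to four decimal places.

R(B1) = exp(−0.000184 × 400) = 0.929043
R(B2) = exp(−0.0000943 × 400) = 0.962983
R(B3) = exp(−0.000311 × 400) = 0.883027
R(B4) = exp(−0.000448 × 400) = 0.835939
Parallel (B1 and B2): 1 − (1 − 0.929043)(1 − 0.962983) = 0.997373
Parallel (B3 and B4): 1 − (1 − 0.883027)(1 − 0.835939) = 0.980809
Series ([0.997373] and [0.980809]): 0.997373 × 0.980809 = 0.9782

0.9782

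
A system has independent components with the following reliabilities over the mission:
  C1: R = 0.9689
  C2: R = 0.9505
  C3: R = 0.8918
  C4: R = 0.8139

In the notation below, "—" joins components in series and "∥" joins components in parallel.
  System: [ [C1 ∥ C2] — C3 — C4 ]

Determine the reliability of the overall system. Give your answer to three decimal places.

0.725

Parallel (C1 and C2): 1 − (1 − 0.96890)(1 − 0.95050) = 0.99846
Series ([0.99846], C3, and C4): 0.99846 × 0.89180 × 0.81390 = 0.725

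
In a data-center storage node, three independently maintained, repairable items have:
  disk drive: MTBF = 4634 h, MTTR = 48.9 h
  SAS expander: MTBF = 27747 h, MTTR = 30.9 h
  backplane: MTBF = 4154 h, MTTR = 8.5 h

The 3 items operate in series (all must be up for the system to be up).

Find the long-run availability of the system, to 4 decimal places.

0.9864

A(disk drive) = MTBF/(MTBF+MTTR) = 4634/(4634+48.9) = 0.989558
A(SAS expander) = MTBF/(MTBF+MTTR) = 27747/(27747+30.9) = 0.998888
A(backplane) = MTBF/(MTBF+MTTR) = 4154/(4154+8.5) = 0.997958
Series availability: 0.989558 × 0.998888 × 0.997958 = 0.9864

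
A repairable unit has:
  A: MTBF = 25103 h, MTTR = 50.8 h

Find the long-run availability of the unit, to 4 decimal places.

A(A) = MTBF/(MTBF+MTTR) = 25103/(25103+50.8) = 0.9980

0.9980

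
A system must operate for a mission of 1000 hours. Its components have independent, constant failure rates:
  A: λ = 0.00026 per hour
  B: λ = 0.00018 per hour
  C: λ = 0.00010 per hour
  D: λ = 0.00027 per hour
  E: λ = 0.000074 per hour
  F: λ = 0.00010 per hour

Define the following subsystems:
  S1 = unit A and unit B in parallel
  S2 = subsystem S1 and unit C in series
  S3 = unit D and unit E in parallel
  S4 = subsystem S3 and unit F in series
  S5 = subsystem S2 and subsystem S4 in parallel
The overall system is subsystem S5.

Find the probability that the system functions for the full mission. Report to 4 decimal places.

R(A) = exp(−0.00026 × 1000) = 0.771052
R(B) = exp(−0.00018 × 1000) = 0.835270
R(C) = exp(−0.00010 × 1000) = 0.904837
R(D) = exp(−0.00027 × 1000) = 0.763379
R(E) = exp(−0.000074 × 1000) = 0.928672
R(F) = exp(−0.00010 × 1000) = 0.904837
Parallel (A and B): 1 − (1 − 0.771052)(1 − 0.835270) = 0.962285
Series ([0.962285] and C): 0.962285 × 0.904837 = 0.870711
Parallel (D and E): 1 − (1 − 0.763379)(1 − 0.928672) = 0.983122
Series ([0.983122] and F): 0.983122 × 0.904837 = 0.889565
Parallel ([0.870711] and [0.889565]): 1 − (1 − 0.870711)(1 − 0.889565) = 0.9857

0.9857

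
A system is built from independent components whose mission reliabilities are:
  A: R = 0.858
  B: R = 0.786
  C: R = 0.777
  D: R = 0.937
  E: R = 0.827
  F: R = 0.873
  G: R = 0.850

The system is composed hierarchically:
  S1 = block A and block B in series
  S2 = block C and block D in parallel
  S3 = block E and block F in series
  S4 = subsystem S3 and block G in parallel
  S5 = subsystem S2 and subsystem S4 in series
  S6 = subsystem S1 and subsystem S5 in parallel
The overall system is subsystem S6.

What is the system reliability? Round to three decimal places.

Series (A and B): 0.85800 × 0.78600 = 0.67439
Parallel (C and D): 1 − (1 − 0.77700)(1 − 0.93700) = 0.98595
Series (E and F): 0.82700 × 0.87300 = 0.72197
Parallel ([0.72197] and G): 1 − (1 − 0.72197)(1 − 0.85000) = 0.95830
Series ([0.98595] and [0.95830]): 0.98595 × 0.95830 = 0.94484
Parallel ([0.67439] and [0.94484]): 1 − (1 − 0.67439)(1 − 0.94484) = 0.982

0.982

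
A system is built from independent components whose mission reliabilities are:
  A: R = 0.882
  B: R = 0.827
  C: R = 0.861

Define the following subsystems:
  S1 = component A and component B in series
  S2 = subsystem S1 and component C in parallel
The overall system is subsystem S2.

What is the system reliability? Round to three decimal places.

Series (A and B): 0.88200 × 0.82700 = 0.72941
Parallel ([0.72941] and C): 1 − (1 − 0.72941)(1 − 0.86100) = 0.962

0.962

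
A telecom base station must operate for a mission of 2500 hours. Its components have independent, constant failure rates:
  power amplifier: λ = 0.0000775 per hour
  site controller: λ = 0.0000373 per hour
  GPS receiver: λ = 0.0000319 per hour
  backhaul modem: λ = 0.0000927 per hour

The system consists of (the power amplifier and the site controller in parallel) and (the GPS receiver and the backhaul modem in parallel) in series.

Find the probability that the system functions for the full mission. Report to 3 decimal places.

0.969

R(power amplifier) = exp(−0.0000775 × 2500) = 0.82386
R(site controller) = exp(−0.0000373 × 2500) = 0.91097
R(GPS receiver) = exp(−0.0000319 × 2500) = 0.92335
R(backhaul modem) = exp(−0.0000927 × 2500) = 0.79314
Parallel (power amplifier and site controller): 1 − (1 − 0.82386)(1 − 0.91097) = 0.98432
Parallel (GPS receiver and backhaul modem): 1 − (1 − 0.92335)(1 − 0.79314) = 0.98414
Series ([0.98432] and [0.98414]): 0.98432 × 0.98414 = 0.969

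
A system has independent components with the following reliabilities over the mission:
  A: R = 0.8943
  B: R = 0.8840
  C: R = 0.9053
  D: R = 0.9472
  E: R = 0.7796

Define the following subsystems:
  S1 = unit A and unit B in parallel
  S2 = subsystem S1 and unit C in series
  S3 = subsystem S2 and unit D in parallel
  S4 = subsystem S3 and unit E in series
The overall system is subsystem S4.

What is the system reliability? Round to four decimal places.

Parallel (A and B): 1 − (1 − 0.894300)(1 − 0.884000) = 0.987739
Series ([0.987739] and C): 0.987739 × 0.905300 = 0.894200
Parallel ([0.894200] and D): 1 − (1 − 0.894200)(1 − 0.947200) = 0.994414
Series ([0.994414] and E): 0.994414 × 0.779600 = 0.7752

0.7752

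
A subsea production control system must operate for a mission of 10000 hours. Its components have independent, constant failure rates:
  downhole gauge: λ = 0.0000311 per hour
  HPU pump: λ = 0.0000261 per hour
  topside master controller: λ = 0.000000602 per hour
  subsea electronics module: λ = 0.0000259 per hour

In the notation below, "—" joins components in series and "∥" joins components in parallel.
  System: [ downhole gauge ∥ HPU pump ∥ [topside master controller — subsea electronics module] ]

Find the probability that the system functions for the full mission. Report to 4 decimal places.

0.9857

R(downhole gauge) = exp(−0.0000311 × 10000) = 0.732714
R(HPU pump) = exp(−0.0000261 × 10000) = 0.770281
R(topside master controller) = exp(−0.000000602 × 10000) = 0.993998
R(subsea electronics module) = exp(−0.0000259 × 10000) = 0.771823
Series (topside master controller and subsea electronics module): 0.993998 × 0.771823 = 0.767191
Parallel (downhole gauge, HPU pump, and [0.767191]): 1 − (1 − 0.732714)(1 − 0.770281)(1 − 0.767191) = 0.9857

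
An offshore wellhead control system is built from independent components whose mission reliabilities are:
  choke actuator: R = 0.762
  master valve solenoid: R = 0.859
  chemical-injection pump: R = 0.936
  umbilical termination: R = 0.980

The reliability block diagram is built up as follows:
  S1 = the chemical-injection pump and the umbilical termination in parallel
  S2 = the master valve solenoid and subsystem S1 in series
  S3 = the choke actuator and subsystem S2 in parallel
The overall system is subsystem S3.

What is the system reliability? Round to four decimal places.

Parallel (chemical-injection pump and umbilical termination): 1 − (1 − 0.936000)(1 − 0.980000) = 0.998720
Series (master valve solenoid and [0.998720]): 0.859000 × 0.998720 = 0.857900
Parallel (choke actuator and [0.857900]): 1 − (1 − 0.762000)(1 − 0.857900) = 0.9662

0.9662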